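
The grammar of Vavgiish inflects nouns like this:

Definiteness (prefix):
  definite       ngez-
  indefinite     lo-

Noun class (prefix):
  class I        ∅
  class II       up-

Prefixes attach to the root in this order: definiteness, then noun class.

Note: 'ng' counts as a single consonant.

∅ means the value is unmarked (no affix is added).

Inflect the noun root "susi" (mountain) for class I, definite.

Attach definiteness definite ngez- → ngezsusi.
noun class = class I: zero marking, form stays ngezsusi.

ngezsusi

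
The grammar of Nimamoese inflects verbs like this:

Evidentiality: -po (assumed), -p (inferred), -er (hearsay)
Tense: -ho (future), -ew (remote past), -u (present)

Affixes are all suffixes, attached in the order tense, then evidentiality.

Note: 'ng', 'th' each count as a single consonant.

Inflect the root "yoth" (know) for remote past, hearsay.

yothewer

Attach tense remote past -ew → yothew.
Attach evidentiality hearsay -er → yothewer.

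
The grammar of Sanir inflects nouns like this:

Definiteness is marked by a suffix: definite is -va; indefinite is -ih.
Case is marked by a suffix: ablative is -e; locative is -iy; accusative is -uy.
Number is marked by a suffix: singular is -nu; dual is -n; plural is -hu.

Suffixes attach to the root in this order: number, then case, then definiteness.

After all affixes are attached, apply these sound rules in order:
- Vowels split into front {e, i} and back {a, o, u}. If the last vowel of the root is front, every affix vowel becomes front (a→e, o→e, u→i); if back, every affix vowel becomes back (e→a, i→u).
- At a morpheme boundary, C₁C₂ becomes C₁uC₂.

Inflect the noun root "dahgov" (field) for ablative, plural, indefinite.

dahgovuhuauh

Attach number plural -hu → dahgovhu.
Attach case ablative -e → dahgovhue.
Attach definiteness indefinite -ih → dahgovhueih.
Apply vowel harmony: dahgovhueih → dahgovhuauh.
Apply epenthesis: dahgovhuauh → dahgovuhuauh.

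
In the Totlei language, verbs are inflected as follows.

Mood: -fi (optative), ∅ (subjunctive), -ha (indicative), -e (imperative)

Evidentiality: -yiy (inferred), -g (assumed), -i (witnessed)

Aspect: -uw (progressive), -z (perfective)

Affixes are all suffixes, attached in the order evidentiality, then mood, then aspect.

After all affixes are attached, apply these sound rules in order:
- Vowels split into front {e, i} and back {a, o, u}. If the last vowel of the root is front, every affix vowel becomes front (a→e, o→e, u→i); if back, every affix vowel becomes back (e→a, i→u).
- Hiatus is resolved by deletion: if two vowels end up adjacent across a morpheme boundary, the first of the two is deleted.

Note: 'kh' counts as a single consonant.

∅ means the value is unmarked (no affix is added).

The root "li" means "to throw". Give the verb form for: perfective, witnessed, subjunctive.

liz

Attach evidentiality witnessed -i → lii.
mood = subjunctive: zero marking, form stays lii.
Attach aspect perfective -z → liiz.
Vowel harmony: no change.
Apply vowel deletion: liiz → liz.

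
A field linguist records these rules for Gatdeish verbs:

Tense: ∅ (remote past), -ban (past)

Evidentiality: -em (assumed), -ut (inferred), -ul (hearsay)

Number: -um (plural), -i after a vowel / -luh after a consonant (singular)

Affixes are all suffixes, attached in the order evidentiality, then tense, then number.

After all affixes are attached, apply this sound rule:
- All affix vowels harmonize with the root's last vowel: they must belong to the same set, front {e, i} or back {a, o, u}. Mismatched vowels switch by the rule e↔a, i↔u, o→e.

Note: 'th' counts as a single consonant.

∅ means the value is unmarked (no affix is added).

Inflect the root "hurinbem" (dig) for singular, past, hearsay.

hurinbemilbenlih

Attach evidentiality hearsay -ul → hurinbemul.
Attach tense past -ban → hurinbemulban.
Attach number singular -luh (after consonant 'n') → hurinbemulbanluh.
Apply vowel harmony: hurinbemulbanluh → hurinbemilbenlih.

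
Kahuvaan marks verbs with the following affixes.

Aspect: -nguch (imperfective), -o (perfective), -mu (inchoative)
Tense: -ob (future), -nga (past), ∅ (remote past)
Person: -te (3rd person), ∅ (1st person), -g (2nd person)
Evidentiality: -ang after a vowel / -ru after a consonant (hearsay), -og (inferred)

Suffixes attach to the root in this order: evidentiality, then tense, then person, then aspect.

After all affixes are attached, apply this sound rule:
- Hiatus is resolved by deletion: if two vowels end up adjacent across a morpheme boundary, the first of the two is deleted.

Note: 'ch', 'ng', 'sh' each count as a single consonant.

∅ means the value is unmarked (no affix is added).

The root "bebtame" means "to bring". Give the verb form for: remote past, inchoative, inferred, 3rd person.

bebtamogtemu

Attach evidentiality inferred -og → bebtameog.
tense = remote past: zero marking, form stays bebtameog.
Attach person 3rd person -te → bebtameogte.
Attach aspect inchoative -mu → bebtameogtemu.
Apply vowel deletion: bebtameogtemu → bebtamogtemu.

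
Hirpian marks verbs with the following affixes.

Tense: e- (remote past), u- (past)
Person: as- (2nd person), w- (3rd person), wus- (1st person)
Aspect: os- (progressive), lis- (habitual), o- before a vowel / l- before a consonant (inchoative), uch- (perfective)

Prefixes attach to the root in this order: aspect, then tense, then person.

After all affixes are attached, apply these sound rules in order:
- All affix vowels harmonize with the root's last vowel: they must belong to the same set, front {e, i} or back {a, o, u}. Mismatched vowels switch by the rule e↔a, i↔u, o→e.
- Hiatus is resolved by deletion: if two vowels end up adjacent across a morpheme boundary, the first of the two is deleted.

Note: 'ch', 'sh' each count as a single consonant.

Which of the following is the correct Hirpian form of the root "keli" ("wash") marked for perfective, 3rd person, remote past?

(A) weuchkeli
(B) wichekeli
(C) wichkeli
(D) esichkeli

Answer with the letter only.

C

Attach aspect perfective uch- → uchkeli.
Attach tense remote past e- → euchkeli.
Attach person 3rd person w- → weuchkeli.
Apply vowel harmony: weuchkeli → weichkeli.
Apply vowel deletion: weichkeli → wichkeli.
So the correct form is wichkeli, option (C).
(D) esichkeli is wrong: it uses 2nd person instead of 3rd person for person.
(A) weuchkeli is wrong: it fails to apply the sound rule(s).
(B) wichekeli is wrong: it has the affixes in the wrong order.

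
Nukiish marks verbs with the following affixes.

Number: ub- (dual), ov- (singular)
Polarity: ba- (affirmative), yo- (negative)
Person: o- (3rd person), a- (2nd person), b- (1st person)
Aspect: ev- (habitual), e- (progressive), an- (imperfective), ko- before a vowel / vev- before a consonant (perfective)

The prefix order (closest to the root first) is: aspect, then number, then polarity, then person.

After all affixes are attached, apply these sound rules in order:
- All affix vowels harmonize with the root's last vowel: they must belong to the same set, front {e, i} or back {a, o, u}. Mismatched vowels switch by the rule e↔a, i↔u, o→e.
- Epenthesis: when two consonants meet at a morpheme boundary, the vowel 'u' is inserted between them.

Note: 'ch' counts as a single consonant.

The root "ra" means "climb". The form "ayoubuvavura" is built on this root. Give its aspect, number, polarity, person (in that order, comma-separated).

perfective, dual, negative, 2nd person

Segment: a-yo-ub-vev-ra.
aspect: ko/vev- → perfective.
number: ub- → dual.
polarity: yo- → negative.
person: a- → 2nd person.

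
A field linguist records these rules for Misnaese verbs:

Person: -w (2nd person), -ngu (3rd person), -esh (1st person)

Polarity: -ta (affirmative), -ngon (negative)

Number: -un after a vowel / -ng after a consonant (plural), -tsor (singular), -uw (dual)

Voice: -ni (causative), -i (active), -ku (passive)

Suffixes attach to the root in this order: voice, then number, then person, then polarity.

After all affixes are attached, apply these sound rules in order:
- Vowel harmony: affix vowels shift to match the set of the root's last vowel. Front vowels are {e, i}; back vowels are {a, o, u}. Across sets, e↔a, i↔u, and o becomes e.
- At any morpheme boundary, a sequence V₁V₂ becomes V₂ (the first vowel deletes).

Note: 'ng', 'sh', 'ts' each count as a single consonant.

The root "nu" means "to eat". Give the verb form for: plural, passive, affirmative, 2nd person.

Attach voice passive -ku → nuku.
Attach number plural -un (after vowel 'u') → nukuun.
Attach person 2nd person -w → nukuunw.
Attach polarity affirmative -ta → nukuunwta.
Vowel harmony: no change.
Apply vowel deletion: nukuunwta → nukunwta.

nukunwta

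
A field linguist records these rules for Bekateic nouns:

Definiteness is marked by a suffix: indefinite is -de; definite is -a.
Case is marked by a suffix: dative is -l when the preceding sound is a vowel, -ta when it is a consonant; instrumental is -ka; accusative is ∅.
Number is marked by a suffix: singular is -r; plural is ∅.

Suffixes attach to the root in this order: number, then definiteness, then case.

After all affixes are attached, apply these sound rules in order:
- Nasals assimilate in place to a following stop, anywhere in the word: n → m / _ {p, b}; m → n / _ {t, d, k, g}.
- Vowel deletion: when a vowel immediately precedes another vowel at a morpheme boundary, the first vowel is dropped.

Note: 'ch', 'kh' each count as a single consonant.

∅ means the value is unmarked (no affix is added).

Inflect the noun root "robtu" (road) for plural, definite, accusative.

number = plural: zero marking, form stays robtu.
Attach definiteness definite -a → robtua.
case = accusative: zero marking, form stays robtua.
Nasal assimilation: no change.
Apply vowel deletion: robtua → robta.

robta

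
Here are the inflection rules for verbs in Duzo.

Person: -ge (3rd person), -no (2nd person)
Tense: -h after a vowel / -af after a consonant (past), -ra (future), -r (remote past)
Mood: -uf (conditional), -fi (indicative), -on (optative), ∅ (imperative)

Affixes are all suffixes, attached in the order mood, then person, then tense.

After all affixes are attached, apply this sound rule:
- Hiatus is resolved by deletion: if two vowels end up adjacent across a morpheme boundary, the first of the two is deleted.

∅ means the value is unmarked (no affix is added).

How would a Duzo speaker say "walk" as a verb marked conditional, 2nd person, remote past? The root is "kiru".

kirufnor

Attach mood conditional -uf → kiruuf.
Attach person 2nd person -no → kiruufno.
Attach tense remote past -r → kiruufnor.
Apply vowel deletion: kiruufnor → kirufnor.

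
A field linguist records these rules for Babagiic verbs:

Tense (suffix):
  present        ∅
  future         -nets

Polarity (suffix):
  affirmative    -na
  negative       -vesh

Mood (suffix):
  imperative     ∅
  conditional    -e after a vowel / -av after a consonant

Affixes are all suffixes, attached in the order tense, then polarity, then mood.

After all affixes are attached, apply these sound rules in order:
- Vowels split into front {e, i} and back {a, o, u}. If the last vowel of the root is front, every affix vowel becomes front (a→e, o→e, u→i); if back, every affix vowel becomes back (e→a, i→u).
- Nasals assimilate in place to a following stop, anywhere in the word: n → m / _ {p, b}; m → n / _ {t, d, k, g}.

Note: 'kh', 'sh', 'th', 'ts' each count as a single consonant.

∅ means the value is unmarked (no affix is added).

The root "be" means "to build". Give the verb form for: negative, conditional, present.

tense = present: zero marking, form stays be.
Attach polarity negative -vesh → bevesh.
Attach mood conditional -av (after consonant 'sh') → beveshav.
Apply vowel harmony: beveshav → beveshev.
Nasal assimilation: no change.

beveshev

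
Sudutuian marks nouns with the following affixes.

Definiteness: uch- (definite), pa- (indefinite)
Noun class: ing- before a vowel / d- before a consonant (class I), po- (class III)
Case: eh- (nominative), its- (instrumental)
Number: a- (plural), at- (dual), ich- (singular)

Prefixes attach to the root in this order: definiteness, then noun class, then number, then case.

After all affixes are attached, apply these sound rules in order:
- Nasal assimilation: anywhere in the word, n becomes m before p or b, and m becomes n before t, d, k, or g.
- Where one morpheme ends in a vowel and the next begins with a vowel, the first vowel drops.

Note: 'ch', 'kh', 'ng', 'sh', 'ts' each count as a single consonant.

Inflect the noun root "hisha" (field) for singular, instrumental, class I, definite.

itsichinguchhisha

Attach definiteness definite uch- → uchhisha.
Attach noun class class I ing- (before vowel 'u') → inguchhisha.
Attach number singular ich- → ichinguchhisha.
Attach case instrumental its- → itsichinguchhisha.
Nasal assimilation: no change.
Vowel deletion: no change.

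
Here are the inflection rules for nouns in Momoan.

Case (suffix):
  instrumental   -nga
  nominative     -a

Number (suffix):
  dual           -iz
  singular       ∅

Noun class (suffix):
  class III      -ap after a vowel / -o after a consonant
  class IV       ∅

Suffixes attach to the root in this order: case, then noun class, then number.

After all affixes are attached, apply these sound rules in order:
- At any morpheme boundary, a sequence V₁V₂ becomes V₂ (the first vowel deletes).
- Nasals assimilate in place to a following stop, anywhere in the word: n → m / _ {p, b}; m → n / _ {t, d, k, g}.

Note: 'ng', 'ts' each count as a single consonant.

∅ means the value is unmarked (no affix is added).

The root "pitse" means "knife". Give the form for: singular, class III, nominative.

Attach case nominative -a → pitsea.
Attach noun class class III -ap (after vowel 'a') → pitseaap.
number = singular: zero marking, form stays pitseaap.
Apply vowel deletion: pitseaap → pitsap.
Nasal assimilation: no change.

pitsap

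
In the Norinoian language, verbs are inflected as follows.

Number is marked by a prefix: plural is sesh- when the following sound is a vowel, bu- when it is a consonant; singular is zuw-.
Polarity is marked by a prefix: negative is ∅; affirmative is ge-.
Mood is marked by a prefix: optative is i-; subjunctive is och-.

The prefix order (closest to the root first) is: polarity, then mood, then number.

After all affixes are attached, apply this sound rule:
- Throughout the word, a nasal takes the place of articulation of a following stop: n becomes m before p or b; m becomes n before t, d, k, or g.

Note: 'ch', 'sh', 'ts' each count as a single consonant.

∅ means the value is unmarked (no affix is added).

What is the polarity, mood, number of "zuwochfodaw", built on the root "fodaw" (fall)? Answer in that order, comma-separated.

negative, subjunctive, singular

Segment: zuw-och-fodaw.
polarity: ∅ → negative.
mood: och- → subjunctive.
number: zuw- → singular.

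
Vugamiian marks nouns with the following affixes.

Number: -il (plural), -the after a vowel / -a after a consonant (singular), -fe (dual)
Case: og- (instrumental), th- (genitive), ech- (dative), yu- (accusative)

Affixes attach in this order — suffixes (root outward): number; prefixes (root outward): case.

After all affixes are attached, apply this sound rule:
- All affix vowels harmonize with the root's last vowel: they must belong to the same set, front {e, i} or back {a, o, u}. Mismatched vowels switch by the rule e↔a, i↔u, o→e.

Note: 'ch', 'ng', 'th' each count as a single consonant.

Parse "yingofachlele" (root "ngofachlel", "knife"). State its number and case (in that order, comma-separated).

Segment: yu-ngofachlel-a.
number: -the/a → singular.
case: yu- → accusative.

singular, accusative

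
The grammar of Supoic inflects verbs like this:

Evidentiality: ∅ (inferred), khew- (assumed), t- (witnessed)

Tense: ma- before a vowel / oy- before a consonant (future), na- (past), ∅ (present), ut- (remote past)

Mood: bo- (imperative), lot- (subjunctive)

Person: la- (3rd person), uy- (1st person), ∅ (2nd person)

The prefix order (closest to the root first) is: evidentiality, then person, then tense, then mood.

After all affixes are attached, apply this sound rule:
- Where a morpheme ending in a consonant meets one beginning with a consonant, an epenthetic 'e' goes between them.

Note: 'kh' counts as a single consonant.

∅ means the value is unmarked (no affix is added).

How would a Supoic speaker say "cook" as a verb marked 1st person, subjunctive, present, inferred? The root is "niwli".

lotuyeniwli

evidentiality = inferred: zero marking, form stays niwli.
Attach person 1st person uy- → uyniwli.
tense = present: zero marking, form stays uyniwli.
Attach mood subjunctive lot- → lotuyniwli.
Apply epenthesis: lotuyniwli → lotuyeniwli.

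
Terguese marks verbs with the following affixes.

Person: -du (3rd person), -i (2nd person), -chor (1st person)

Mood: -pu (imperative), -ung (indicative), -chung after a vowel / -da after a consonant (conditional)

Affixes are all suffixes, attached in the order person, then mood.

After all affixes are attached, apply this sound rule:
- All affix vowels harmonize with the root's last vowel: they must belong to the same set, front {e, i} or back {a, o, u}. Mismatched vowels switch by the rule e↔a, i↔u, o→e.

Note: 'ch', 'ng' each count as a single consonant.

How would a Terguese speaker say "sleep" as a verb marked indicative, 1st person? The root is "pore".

Attach person 1st person -chor → porechor.
Attach mood indicative -ung → porechorung.
Apply vowel harmony: porechorung → porechering.

porechering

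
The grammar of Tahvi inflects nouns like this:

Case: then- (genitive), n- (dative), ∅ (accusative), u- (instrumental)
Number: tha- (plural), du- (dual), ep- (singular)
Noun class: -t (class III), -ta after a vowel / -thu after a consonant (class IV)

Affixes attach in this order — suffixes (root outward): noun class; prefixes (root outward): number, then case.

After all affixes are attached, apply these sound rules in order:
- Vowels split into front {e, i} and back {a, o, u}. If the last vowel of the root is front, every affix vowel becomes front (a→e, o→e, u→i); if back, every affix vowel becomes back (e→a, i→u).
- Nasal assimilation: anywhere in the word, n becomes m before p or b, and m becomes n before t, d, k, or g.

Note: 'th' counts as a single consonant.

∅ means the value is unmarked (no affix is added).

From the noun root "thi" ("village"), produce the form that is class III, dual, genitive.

thendithit

Attach noun class class III -t → thit.
Attach number dual du- → duthit.
Attach case genitive then- → thenduthit.
Apply vowel harmony: thenduthit → thendithit.
Nasal assimilation: no change.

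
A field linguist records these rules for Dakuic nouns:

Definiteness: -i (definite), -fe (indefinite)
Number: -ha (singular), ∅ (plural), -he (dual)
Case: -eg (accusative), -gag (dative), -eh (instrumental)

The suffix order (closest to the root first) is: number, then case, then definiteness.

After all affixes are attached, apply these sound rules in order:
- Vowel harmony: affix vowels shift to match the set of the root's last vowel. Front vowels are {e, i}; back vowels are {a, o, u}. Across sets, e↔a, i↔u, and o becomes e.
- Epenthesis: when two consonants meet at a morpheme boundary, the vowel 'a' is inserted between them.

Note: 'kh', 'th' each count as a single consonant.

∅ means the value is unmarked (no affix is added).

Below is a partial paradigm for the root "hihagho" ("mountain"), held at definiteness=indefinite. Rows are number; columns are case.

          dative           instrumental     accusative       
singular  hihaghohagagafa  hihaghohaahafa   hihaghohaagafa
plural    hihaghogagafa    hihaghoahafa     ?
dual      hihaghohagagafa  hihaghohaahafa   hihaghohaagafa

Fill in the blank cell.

number = plural: zero marking, form stays hihagho.
Attach case accusative -eg → hihaghoeg.
Attach definiteness indefinite -fe → hihaghoegfe.
Apply vowel harmony: hihaghoegfe → hihaghoagfa.
Apply epenthesis: hihaghoagfa → hihaghoagafa.

hihaghoagafa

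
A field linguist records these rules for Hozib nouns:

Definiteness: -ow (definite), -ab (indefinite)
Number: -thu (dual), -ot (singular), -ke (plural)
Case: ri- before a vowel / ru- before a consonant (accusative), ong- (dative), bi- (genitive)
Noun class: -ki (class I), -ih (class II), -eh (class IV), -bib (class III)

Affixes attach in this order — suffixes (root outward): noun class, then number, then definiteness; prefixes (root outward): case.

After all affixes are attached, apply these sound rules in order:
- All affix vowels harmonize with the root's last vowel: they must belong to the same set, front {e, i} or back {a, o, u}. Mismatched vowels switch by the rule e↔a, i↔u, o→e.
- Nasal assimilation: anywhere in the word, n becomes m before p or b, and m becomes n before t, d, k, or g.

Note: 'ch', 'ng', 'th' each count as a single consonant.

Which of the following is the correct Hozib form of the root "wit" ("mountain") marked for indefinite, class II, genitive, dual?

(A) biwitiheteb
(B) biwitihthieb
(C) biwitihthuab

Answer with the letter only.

B

Attach noun class class II -ih → witih.
Attach number dual -thu → witihthu.
Attach case genitive bi- → biwitihthu.
Attach definiteness indefinite -ab → biwitihthuab.
Apply vowel harmony: biwitihthuab → biwitihthieb.
Nasal assimilation: no change.
So the correct form is biwitihthieb, option (B).
(A) biwitiheteb is wrong: it uses singular instead of dual for number.
(C) biwitihthuab is wrong: it fails to apply the sound rule(s).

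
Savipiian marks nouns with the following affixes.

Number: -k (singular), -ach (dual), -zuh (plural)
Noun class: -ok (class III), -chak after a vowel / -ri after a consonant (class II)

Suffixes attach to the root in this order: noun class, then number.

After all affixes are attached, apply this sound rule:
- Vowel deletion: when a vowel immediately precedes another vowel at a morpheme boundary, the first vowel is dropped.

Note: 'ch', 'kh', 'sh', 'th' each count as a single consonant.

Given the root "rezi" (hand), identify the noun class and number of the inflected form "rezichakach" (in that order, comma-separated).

class II, dual

Segment: rezi-chak-ach.
noun class: -chak/ri → class II.
number: -ach → dual.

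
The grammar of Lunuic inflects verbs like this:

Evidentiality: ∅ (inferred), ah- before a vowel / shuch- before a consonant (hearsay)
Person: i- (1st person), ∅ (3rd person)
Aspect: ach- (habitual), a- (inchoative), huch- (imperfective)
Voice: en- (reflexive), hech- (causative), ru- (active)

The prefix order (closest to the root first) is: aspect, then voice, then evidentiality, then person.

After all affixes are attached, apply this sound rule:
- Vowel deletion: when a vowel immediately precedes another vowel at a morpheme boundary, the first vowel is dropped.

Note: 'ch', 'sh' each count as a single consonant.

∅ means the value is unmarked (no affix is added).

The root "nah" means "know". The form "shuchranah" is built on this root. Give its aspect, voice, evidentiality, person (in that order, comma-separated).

inchoative, active, hearsay, 3rd person

Segment: shuch-ru-a-nah.
aspect: a- → inchoative.
voice: ru- → active.
evidentiality: ah/shuch- → hearsay.
person: ∅ → 3rd person.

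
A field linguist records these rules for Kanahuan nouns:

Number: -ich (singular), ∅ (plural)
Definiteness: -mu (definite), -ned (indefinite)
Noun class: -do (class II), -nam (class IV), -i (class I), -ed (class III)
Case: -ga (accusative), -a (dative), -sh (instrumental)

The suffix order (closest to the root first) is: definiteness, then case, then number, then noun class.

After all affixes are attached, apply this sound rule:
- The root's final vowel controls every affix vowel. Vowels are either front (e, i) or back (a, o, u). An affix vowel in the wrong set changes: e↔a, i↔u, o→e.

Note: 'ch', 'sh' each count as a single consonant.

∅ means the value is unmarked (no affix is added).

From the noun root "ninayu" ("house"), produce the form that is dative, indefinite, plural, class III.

Attach definiteness indefinite -ned → ninayuned.
Attach case dative -a → ninayuneda.
number = plural: zero marking, form stays ninayuneda.
Attach noun class class III -ed → ninayunedaed.
Apply vowel harmony: ninayunedaed → ninayunadaad.

ninayunadaad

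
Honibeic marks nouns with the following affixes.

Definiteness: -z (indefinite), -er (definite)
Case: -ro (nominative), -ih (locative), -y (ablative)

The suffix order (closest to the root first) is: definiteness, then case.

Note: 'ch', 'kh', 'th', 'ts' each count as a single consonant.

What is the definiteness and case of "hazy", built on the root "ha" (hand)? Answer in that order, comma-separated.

Segment: ha-z-y.
definiteness: -z → indefinite.
case: -y → ablative.

indefinite, ablative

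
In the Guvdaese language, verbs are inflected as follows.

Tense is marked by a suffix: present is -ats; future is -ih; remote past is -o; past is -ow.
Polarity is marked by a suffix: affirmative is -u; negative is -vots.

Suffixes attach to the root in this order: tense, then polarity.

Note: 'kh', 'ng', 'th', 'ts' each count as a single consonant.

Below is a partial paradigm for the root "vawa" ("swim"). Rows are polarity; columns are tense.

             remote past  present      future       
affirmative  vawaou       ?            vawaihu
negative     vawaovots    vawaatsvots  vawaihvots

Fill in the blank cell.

vawaatsu

Attach tense present -ats → vawaats.
Attach polarity affirmative -u → vawaatsu.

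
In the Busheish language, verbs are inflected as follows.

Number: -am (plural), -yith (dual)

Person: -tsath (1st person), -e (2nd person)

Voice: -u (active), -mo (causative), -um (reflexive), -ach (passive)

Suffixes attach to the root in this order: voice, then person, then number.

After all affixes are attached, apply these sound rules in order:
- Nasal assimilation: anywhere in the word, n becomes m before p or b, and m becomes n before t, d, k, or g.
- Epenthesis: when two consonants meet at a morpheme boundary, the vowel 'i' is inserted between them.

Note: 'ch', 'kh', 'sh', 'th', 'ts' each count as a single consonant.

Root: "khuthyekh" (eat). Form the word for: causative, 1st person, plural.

Attach voice causative -mo → khuthyekhmo.
Attach person 1st person -tsath → khuthyekhmotsath.
Attach number plural -am → khuthyekhmotsatham.
Nasal assimilation: no change.
Apply epenthesis: khuthyekhmotsatham → khuthyekhimotsatham.

khuthyekhimotsatham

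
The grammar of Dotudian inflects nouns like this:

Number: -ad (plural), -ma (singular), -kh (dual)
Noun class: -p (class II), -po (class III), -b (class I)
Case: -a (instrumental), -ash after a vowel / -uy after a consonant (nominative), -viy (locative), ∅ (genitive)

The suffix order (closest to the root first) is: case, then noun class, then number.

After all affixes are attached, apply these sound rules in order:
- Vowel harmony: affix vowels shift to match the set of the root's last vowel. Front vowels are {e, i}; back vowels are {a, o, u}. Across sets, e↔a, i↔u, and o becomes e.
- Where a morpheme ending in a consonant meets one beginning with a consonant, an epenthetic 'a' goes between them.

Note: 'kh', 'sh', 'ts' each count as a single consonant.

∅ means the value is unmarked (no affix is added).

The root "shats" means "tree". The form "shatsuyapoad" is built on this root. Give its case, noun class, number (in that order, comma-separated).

nominative, class III, plural

Segment: shats-uy-po-ad.
case: -ash/uy → nominative.
noun class: -po → class III.
number: -ad → plural.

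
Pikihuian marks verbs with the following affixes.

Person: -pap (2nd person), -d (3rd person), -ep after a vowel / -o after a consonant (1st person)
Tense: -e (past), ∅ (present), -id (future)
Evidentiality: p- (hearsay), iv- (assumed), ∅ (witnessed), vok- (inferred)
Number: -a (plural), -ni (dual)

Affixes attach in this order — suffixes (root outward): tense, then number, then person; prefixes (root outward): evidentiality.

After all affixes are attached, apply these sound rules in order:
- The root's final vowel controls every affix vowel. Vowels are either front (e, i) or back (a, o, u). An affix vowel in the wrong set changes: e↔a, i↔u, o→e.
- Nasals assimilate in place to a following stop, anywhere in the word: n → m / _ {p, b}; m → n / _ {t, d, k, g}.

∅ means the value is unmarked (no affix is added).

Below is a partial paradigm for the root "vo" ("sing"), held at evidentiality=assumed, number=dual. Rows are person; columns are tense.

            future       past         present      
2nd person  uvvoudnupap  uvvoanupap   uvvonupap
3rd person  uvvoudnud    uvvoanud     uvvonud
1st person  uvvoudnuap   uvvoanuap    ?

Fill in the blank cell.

uvvonuap

Attach evidentiality assumed iv- → ivvo.
tense = present: zero marking, form stays ivvo.
Attach number dual -ni → ivvoni.
Attach person 1st person -ep (after vowel 'i') → ivvoniep.
Apply vowel harmony: ivvoniep → uvvonuap.
Nasal assimilation: no change.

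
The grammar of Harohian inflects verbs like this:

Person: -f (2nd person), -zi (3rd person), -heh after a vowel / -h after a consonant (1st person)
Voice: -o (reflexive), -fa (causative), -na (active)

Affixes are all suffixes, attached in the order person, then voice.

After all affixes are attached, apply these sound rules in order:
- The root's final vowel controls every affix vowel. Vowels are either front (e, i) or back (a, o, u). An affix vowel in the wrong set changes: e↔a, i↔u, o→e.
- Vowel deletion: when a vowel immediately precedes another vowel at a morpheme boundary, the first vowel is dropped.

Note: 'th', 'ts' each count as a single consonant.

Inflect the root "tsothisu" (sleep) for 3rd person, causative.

Attach person 3rd person -zi → tsothisuzi.
Attach voice causative -fa → tsothisuzifa.
Apply vowel harmony: tsothisuzifa → tsothisuzufa.
Vowel deletion: no change.

tsothisuzufa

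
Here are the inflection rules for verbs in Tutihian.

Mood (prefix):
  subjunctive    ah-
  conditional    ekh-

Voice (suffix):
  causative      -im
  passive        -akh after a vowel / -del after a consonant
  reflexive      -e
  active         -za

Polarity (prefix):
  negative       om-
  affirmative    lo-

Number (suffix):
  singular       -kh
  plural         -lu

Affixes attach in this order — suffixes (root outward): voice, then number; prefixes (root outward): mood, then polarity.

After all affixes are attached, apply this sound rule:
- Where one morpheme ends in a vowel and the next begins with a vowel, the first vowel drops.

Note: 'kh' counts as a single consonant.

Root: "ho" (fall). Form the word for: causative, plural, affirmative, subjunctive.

lahhimlu

Attach voice causative -im → hoim.
Attach number plural -lu → hoimlu.
Attach mood subjunctive ah- → ahhoimlu.
Attach polarity affirmative lo- → loahhoimlu.
Apply vowel deletion: loahhoimlu → lahhimlu.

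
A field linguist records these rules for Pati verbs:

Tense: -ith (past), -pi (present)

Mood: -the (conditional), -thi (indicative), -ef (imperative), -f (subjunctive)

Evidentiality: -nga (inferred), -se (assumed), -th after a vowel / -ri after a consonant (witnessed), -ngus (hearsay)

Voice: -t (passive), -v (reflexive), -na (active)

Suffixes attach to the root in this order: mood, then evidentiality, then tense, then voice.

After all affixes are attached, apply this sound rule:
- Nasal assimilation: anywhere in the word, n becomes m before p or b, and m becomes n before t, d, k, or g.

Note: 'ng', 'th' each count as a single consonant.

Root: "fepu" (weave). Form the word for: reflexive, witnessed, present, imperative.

Attach mood imperative -ef → fepuef.
Attach evidentiality witnessed -ri (after consonant 'f') → fepuefri.
Attach tense present -pi → fepuefripi.
Attach voice reflexive -v → fepuefripiv.
Nasal assimilation: no change.

fepuefripiv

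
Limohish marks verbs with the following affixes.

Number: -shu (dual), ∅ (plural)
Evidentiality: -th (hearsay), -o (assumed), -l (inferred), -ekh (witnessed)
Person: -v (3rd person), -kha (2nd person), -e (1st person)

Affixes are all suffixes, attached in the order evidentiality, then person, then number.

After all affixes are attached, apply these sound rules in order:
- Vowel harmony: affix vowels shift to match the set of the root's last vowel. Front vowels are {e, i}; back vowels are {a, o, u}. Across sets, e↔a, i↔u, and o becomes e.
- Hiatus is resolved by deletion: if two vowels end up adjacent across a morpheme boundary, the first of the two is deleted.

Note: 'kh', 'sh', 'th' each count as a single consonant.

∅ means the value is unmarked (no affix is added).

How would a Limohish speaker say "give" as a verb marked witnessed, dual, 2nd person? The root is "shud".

shudakhkhashu

Attach evidentiality witnessed -ekh → shudekh.
Attach person 2nd person -kha → shudekhkha.
Attach number dual -shu → shudekhkhashu.
Apply vowel harmony: shudekhkhashu → shudakhkhashu.
Vowel deletion: no change.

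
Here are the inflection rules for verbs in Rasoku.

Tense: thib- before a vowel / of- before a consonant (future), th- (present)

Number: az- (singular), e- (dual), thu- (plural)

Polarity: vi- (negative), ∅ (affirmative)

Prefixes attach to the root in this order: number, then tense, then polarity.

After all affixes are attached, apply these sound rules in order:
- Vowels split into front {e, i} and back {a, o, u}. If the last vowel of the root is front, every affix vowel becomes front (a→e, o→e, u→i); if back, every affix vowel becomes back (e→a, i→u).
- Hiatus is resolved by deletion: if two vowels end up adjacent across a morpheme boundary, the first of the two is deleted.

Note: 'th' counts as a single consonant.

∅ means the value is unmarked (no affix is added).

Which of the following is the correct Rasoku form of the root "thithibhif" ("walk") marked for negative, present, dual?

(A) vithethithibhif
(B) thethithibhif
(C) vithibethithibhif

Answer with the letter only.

A

Attach number dual e- → ethithibhif.
Attach tense present th- → thethithibhif.
Attach polarity negative vi- → vithethithibhif.
Vowel harmony: no change.
Vowel deletion: no change.
So the correct form is vithethithibhif, option (A).
(C) vithibethithibhif is wrong: it uses future instead of present for tense.
(B) thethithibhif is wrong: it uses affirmative instead of negative for polarity.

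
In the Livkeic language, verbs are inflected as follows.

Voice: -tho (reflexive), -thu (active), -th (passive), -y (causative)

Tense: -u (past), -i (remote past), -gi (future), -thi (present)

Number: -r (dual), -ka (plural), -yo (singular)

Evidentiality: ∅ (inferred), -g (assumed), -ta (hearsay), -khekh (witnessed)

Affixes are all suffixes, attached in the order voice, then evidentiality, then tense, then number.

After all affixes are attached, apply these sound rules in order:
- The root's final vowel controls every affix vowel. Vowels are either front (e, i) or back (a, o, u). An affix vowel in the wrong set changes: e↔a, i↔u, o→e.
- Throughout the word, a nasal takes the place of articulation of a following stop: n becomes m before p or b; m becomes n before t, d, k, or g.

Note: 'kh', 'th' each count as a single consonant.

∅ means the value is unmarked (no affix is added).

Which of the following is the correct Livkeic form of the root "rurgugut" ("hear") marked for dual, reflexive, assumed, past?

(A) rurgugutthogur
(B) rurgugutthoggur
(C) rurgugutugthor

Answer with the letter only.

Attach voice reflexive -tho → rurguguttho.
Attach evidentiality assumed -g → rurgugutthog.
Attach tense past -u → rurgugutthogu.
Attach number dual -r → rurgugutthogur.
Vowel harmony: no change.
Nasal assimilation: no change.
So the correct form is rurgugutthogur, option (A).
(C) rurgugutugthor is wrong: it has the affixes in the wrong order.
(B) rurgugutthoggur is wrong: it uses future instead of past for tense.

A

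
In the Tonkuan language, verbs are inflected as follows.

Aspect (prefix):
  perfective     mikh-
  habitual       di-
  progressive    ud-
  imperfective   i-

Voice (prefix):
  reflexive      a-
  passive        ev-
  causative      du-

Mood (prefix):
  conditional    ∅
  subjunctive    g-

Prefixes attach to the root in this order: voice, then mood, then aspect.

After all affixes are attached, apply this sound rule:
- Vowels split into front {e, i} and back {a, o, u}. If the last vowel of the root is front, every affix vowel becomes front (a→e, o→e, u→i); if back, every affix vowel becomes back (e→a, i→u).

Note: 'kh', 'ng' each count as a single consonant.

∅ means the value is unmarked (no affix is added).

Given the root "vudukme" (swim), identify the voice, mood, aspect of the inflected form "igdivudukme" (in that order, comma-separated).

causative, subjunctive, imperfective

Segment: i-g-du-vudukme.
voice: du- → causative.
mood: g- → subjunctive.
aspect: i- → imperfective.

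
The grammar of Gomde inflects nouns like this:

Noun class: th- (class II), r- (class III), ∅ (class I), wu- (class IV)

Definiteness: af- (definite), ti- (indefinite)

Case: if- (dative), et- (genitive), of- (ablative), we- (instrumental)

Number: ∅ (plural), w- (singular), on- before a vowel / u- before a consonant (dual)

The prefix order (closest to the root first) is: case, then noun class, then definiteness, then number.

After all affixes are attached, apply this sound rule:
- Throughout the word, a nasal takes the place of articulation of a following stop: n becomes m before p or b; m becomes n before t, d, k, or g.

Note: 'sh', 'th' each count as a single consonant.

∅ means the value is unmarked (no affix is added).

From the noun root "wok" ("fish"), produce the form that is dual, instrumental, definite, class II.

onafthwewok

Attach case instrumental we- → wewok.
Attach noun class class II th- → thwewok.
Attach definiteness definite af- → afthwewok.
Attach number dual on- (before vowel 'a') → onafthwewok.
Nasal assimilation: no change.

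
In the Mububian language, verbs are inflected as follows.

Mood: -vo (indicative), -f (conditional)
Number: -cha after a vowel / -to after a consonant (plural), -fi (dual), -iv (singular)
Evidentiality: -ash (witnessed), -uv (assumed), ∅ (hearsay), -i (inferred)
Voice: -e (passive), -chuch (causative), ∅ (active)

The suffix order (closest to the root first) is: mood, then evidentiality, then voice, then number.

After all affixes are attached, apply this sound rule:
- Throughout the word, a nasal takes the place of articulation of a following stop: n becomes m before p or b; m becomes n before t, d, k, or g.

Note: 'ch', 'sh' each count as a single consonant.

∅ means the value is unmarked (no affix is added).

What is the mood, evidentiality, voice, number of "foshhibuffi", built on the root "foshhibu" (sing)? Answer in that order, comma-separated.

Segment: foshhibu-f-fi.
mood: -f → conditional.
evidentiality: ∅ → hearsay.
voice: ∅ → active.
number: -fi → dual.

conditional, hearsay, active, dual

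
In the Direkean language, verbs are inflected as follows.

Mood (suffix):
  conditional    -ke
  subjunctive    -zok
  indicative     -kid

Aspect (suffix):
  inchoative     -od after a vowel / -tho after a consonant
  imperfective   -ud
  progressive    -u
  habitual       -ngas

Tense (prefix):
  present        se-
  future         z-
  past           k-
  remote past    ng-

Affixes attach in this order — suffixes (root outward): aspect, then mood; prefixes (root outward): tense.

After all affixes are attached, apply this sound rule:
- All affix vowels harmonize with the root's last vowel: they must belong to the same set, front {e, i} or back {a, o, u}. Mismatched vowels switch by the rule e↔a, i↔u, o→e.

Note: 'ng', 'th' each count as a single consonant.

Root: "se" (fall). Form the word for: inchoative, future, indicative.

zseedkid

Attach aspect inchoative -od (after vowel 'e') → seod.
Attach mood indicative -kid → seodkid.
Attach tense future z- → zseodkid.
Apply vowel harmony: zseodkid → zseedkid.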